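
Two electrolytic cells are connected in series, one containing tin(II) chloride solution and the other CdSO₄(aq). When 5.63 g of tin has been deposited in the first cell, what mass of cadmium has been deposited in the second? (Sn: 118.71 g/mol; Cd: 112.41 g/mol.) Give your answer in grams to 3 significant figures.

n(Sn) = 5.63 / 118.71 = 0.04743 mol
Sn²⁺ + 2e⁻ → Sn, so n(e⁻) = 2 × 0.04743 = 0.09486 mol
The cells are in series, so the same charge (and hence the same n(e⁻) = 0.09486 mol) passes through both.
Cd²⁺ + 2e⁻ → Cd, so n(Cd) = 0.09486 / 2 = 0.04743 mol
m(Cd) = 0.04743 × 112.41 = 5.33 g

5.33 g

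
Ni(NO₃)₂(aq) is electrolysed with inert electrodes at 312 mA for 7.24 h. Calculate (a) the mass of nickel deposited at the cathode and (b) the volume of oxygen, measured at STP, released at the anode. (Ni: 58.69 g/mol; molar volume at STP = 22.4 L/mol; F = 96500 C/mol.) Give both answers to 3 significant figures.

Q = 0.312 × 26064 = 8132 C; n(e⁻) = 8132 / 96500 = 0.08427 mol
Cathode: Ni²⁺ + 2e⁻ → Ni → n(Ni) = 0.08427/2 = 0.04214 mol → 2.47 g
Anode: 2H₂O → O₂ + 4H⁺ + 4e⁻ → n(O₂) = 0.08427/4 = 0.02107 mol → 0.472 L

2.47 g Ni; 0.472 L O₂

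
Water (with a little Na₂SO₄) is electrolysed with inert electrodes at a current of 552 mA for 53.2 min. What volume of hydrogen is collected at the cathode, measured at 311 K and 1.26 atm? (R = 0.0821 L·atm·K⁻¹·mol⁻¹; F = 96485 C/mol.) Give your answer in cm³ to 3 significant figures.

185 cm³

Q = 0.552 A × 3192 s = 1762 C
Moles of electrons = 1762 / 96485 = 0.01826 mol
2H⁺ + 2e⁻ → H₂, so n(H₂) = 0.01826 / 2 = 0.009130 mol
V = nRT/P = 0.009130 × 0.0821 × 311 / 1.26 = 0.1850 L
= 185 cm³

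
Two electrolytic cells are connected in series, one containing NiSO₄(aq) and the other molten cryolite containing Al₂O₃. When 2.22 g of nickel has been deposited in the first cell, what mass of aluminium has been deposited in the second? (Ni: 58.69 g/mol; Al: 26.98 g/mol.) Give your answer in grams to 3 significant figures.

n(Ni) = 2.22 / 58.69 = 0.03783 mol
Ni²⁺ + 2e⁻ → Ni, so n(e⁻) = 2 × 0.03783 = 0.07566 mol
The cells are in series, so the same charge (and hence the same n(e⁻) = 0.07566 mol) passes through both.
Al³⁺ + 3e⁻ → Al, so n(Al) = 0.07566 / 3 = 0.02522 mol
m(Al) = 0.02522 × 26.98 = 0.680 g

0.680 g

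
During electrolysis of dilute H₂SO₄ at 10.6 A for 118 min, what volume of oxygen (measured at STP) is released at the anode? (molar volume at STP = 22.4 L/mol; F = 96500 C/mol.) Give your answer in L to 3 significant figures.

Q = 10.6 A × 7080 s = 75050 C
n(e⁻) = Q/F = 75050/96500 = 0.7777 mol
2H₂O → O₂ + 4H⁺ + 4e⁻, so n(O₂) = 0.7777 / 4 = 0.1944 mol
V = 0.1944 × 22.4 = 4.355 L

4.36 L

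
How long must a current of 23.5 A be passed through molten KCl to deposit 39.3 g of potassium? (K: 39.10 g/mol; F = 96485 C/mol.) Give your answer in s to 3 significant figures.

n(K) = 39.3 / 39.10 = 1.005 mol
K⁺ + e⁻ → K, so n(e⁻) = 1.005 mol
Q = 1.005 × 96485 = 96970 C
t = Q / I = 96970 / 23.5 = 4126 s

4130 s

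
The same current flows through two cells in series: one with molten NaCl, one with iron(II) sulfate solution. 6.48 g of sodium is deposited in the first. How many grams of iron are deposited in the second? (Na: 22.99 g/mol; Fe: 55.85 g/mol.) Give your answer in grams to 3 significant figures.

7.87 g

n(Na) = 6.48 / 22.99 = 0.2819 mol
Na⁺ + e⁻ → Na, so n(e⁻) = 0.2819 mol
The cells are in series, so the same charge (and hence the same n(e⁻) = 0.2819 mol) passes through both.
Fe²⁺ + 2e⁻ → Fe, so n(Fe) = 0.2819 / 2 = 0.1410 mol
m(Fe) = 0.1410 × 55.85 = 7.87 g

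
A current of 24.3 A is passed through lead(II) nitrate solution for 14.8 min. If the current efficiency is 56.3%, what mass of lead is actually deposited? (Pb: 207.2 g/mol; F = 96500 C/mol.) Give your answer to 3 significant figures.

13.0 g

Q = 24.3 × 888 = 21580 C
n(e⁻) = 21580 / 96500 = 0.2236 mol
Pb²⁺ + 2e⁻ → Pb, so theoretical m(Pb) = 0.1118 × 207.2 = 23.16 g
Actual mass = 56.3% × 23.16 = 13.0 g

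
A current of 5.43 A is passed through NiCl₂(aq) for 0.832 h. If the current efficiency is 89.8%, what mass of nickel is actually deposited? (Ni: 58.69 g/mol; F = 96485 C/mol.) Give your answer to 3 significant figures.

4.44 g

Q = 5.43 × 2995.2 = 16260 C
n(e⁻) = 16260 / 96485 = 0.1685 mol
Ni²⁺ + 2e⁻ → Ni, so theoretical m(Ni) = 0.08425 × 58.69 = 4.945 g
Actual mass = 89.8% × 4.945 = 4.44 g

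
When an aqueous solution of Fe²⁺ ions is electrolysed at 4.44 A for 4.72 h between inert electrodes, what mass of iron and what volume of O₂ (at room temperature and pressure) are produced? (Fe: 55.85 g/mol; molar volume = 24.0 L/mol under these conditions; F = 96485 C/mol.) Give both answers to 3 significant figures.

Q = 4.44 × 16992 = 75440 C; n(e⁻) = 75440 / 96485 = 0.7819 mol
Cathode: Fe²⁺ + 2e⁻ → Fe → n(Fe) = 0.7819/2 = 0.3910 mol → 21.8 g
Anode: 2H₂O → O₂ + 4H⁺ + 4e⁻ → n(O₂) = 0.7819/4 = 0.1955 mol → 4.69 L

21.8 g Fe; 4.69 L O₂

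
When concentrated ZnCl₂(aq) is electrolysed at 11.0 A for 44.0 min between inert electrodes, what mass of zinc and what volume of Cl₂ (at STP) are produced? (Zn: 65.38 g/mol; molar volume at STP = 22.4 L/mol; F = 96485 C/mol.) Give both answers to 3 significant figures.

Q = 11.0 × 2640 = 29040 C; n(e⁻) = 29040 / 96485 = 0.3010 mol
Cathode: Zn²⁺ + 2e⁻ → Zn → n(Zn) = 0.3010/2 = 0.1505 mol → 9.84 g
Anode: 2Cl⁻ → Cl₂ + 2e⁻ → n(Cl₂) = 0.3010/2 = 0.1505 mol → 3.37 L

9.84 g Zn; 3.37 L Cl₂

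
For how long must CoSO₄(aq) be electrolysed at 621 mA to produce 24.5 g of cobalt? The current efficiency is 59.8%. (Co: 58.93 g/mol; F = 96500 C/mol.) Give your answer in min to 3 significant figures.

n(Co) = 24.5 / 58.93 = 0.4157 mol
Co²⁺ + 2e⁻ → Co, so n(e⁻) = 2 × 0.4157 = 0.8314 mol
Q = 0.8314 × 96500 / 0.598 = 1.342×10^5 C
t = Q / I = 1.342×10^5 / 0.621 = 2.161×10^5 s = 3600 min

3600 min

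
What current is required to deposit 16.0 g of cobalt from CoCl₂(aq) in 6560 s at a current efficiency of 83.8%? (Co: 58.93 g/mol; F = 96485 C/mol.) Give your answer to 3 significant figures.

n(Co) = 16.0 / 58.93 = 0.2715 mol
Co²⁺ + 2e⁻ → Co, so n(e⁻) = 2 × 0.2715 = 0.5430 mol
Q = 0.5430 × 96485 / 0.838 = 62520 C
I = Q / t = 62520 / 6560 s = 9.53 A

9.53 A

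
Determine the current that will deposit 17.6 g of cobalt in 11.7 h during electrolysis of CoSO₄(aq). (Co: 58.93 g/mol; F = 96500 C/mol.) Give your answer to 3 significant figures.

1.37 A

n(Co) = 17.6 / 58.93 = 0.2987 mol
Co²⁺ + 2e⁻ → Co, so n(e⁻) = 2 × 0.2987 = 0.5974 mol
Q = 0.5974 × 96500 = 57650 C
I = Q / t = 57650 / 42120 s = 1.37 A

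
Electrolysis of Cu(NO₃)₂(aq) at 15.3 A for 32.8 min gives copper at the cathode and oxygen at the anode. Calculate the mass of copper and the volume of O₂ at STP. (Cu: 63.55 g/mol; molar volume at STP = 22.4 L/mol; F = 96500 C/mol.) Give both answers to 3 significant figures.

9.91 g Cu; 1.75 L O₂

Q = 15.3 × 1968 = 30110 C; n(e⁻) = 30110 / 96500 = 0.3120 mol
Cathode: Cu²⁺ + 2e⁻ → Cu → n(Cu) = 0.3120/2 = 0.1560 mol → 9.91 g
Anode: 2H₂O → O₂ + 4H⁺ + 4e⁻ → n(O₂) = 0.3120/4 = 0.07800 mol → 1.75 L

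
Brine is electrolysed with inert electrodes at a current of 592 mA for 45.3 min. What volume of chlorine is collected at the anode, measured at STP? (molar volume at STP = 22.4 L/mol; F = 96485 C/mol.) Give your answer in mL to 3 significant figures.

Charge passed = 0.592 × 2718 = 1609 C
n(e⁻) = Q/F = 1609/96485 = 0.01668 mol
2Cl⁻ → Cl₂ + 2e⁻, so n(Cl₂) = 0.01668 / 2 = 0.008340 mol
V = 0.008340 × 22.4 = 0.1868 L
= 187 mL

187 mL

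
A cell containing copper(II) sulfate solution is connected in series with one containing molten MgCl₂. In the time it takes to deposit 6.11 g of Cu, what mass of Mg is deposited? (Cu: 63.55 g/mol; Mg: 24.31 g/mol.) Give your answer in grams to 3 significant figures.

2.34 g

n(Cu) = 6.11 / 63.55 = 0.09614 mol
Cu²⁺ + 2e⁻ → Cu, so n(e⁻) = 2 × 0.09614 = 0.1923 mol
Same current for the same time ⇒ same n(e⁻) = 0.1923 mol in both cells.
Mg²⁺ + 2e⁻ → Mg, so n(Mg) = 0.1923 / 2 = 0.09615 mol
m(Mg) = 0.09615 × 24.31 = 2.34 g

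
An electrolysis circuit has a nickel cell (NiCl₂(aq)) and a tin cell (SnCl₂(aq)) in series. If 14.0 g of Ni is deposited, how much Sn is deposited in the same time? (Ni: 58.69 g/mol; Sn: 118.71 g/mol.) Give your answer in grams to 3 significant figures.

n(Ni) = 14.0 / 58.69 = 0.2385 mol
Ni²⁺ + 2e⁻ → Ni, so n(e⁻) = 2 × 0.2385 = 0.4770 mol
Same current for the same time ⇒ same n(e⁻) = 0.4770 mol in both cells.
Sn²⁺ + 2e⁻ → Sn, so n(Sn) = 0.4770 / 2 = 0.2385 mol
m(Sn) = 0.2385 × 118.71 = 28.3 g

28.3 g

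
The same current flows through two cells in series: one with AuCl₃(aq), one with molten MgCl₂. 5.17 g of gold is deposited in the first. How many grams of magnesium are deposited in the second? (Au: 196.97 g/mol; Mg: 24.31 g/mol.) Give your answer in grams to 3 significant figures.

0.957 g

n(Au) = 5.17 / 196.97 = 0.02625 mol
Au³⁺ + 3e⁻ → Au, so n(e⁻) = 3 × 0.02625 = 0.07875 mol
Since the cells are in series, n(e⁻) in the Mg cell is also 0.07875 mol.
Mg²⁺ + 2e⁻ → Mg, so n(Mg) = 0.07875 / 2 = 0.03938 mol
m(Mg) = 0.03938 × 24.31 = 0.957 g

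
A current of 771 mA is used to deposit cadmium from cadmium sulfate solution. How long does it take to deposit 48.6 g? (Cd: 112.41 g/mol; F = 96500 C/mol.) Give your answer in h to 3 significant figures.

30.1 h

n(Cd) = 48.6 / 112.41 = 0.4323 mol
Cd²⁺ + 2e⁻ → Cd, so n(e⁻) = 2 × 0.4323 = 0.8646 mol
Q = 0.8646 × 96500 = 83430 C
t = Q / I = 83430 / 0.771 = 1.082×10^5 s = 30.1 h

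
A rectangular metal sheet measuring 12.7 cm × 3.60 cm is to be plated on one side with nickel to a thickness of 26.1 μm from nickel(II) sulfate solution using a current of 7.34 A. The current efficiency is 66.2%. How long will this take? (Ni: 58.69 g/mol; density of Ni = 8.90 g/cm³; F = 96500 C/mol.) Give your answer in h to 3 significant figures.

0.200 h

Plated area = 12.7 × 3.60 = 45.72 cm²
Volume = 45.72 × 26.1×10⁻⁴ cm = 0.1193 cm³
m(Ni) = 0.1193 × 8.90 = 1.062 g
n(Ni) = 1.062 / 58.69 = 0.01810 mol; n(e⁻) = 2 × 0.01810 = 0.03620 mol
Q = 0.03620 × 96500 / 0.662 = 5277 C
t = 5277 / 7.34 = 718.9 s = 0.200 h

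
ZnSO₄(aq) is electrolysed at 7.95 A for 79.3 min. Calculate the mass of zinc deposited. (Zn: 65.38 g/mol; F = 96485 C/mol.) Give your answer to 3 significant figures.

Q = It = 7.95 × 4758 = 37830 C
n(e⁻) = Q/F = 37830/96485 = 0.3921 mol
Zn²⁺ + 2e⁻ → Zn, so n(Zn) = 0.3921 / 2 = 0.1961 mol
m = 0.1961 × 65.38 = 12.8 g

12.8 g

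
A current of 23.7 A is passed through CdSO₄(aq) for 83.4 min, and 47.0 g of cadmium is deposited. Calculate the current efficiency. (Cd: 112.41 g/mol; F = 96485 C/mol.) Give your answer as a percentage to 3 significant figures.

Q = 23.7 × 5004 = 1.186×10^5 C
n(e⁻) = 1.186×10^5 / 96485 = 1.229 mol
Cd²⁺ + 2e⁻ → Cd, so theoretical n(Cd) = 0.6145 mol → 69.08 g
Efficiency = 47.0 / 69.08 = 0.6804 = 68.0%

68.0%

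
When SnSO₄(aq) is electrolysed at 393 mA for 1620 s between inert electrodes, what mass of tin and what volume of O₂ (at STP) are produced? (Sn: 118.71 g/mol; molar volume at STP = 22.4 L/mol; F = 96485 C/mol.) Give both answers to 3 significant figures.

Q = 0.393 × 1620 = 636.7 C; n(e⁻) = 636.7 / 96485 = 0.006599 mol
Cathode: Sn²⁺ + 2e⁻ → Sn → n(Sn) = 0.006599/2 = 0.003300 mol → 0.392 g
Anode: 2H₂O → O₂ + 4H⁺ + 4e⁻ → n(O₂) = 0.006599/4 = 0.001650 mol → 0.0370 L

0.392 g Sn; 0.0370 L O₂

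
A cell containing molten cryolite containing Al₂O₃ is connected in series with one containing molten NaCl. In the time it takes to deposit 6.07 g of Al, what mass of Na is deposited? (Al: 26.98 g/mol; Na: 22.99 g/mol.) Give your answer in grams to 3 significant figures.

15.5 g

n(Al) = 6.07 / 26.98 = 0.2250 mol
Al³⁺ + 3e⁻ → Al, so n(e⁻) = 3 × 0.2250 = 0.6750 mol
In series, the same 0.6750 mol of electrons flows through the second cell.
Na⁺ + e⁻ → Na, so n(Na) = 0.6750 mol
m(Na) = 0.6750 × 22.99 = 15.5 g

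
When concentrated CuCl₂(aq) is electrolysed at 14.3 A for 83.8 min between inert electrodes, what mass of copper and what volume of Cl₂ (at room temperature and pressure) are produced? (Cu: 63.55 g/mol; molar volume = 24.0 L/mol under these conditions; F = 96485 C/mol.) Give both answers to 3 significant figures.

Q = 14.3 × 5028 = 71900 C; n(e⁻) = 71900 / 96485 = 0.7452 mol
Cathode: Cu²⁺ + 2e⁻ → Cu → n(Cu) = 0.7452/2 = 0.3726 mol → 23.7 g
Anode: 2Cl⁻ → Cl₂ + 2e⁻ → n(Cl₂) = 0.7452/2 = 0.3726 mol → 8.94 L

23.7 g Cu; 8.94 L Cl₂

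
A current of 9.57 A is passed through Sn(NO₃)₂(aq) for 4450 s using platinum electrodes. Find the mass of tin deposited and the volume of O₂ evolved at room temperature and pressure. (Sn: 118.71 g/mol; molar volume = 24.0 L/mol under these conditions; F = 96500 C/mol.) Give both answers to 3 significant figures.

Q = 9.57 × 4450 = 42590 C; n(e⁻) = 42590 / 96500 = 0.4413 mol
Cathode: Sn²⁺ + 2e⁻ → Sn → n(Sn) = 0.4413/2 = 0.2207 mol → 26.2 g
Anode: 2H₂O → O₂ + 4H⁺ + 4e⁻ → n(O₂) = 0.4413/4 = 0.1103 mol → 2.65 L

26.2 g Sn; 2.65 L O₂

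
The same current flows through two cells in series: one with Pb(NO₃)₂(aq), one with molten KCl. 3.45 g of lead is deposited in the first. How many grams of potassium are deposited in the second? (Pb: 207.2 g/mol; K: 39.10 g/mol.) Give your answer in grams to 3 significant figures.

n(Pb) = 3.45 / 207.2 = 0.01665 mol
Pb²⁺ + 2e⁻ → Pb, so n(e⁻) = 2 × 0.01665 = 0.03330 mol
In series, the same 0.03330 mol of electrons flows through the second cell.
K⁺ + e⁻ → K, so n(K) = 0.03330 mol
m(K) = 0.03330 × 39.10 = 1.30 g

1.30 g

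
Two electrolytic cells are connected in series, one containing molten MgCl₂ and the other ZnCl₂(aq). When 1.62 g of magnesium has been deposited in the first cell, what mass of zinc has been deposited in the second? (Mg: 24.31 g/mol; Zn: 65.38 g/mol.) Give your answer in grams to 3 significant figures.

4.36 g

n(Mg) = 1.62 / 24.31 = 0.06664 mol
Mg²⁺ + 2e⁻ → Mg, so n(e⁻) = 2 × 0.06664 = 0.1333 mol
In series, the same 0.1333 mol of electrons flows through the second cell.
Zn²⁺ + 2e⁻ → Zn, so n(Zn) = 0.1333 / 2 = 0.06665 mol
m(Zn) = 0.06665 × 65.38 = 4.36 g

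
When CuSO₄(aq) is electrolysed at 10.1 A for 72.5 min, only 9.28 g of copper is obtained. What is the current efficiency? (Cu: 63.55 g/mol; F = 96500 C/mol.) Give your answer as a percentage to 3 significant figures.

Q = 10.1 × 4350 = 43940 C
n(e⁻) = 43940 / 96500 = 0.4553 mol
Cu²⁺ + 2e⁻ → Cu, so theoretical n(Cu) = 0.2277 mol → 14.47 g
Efficiency = 9.28 / 14.47 = 0.6413 = 64.1%

64.1%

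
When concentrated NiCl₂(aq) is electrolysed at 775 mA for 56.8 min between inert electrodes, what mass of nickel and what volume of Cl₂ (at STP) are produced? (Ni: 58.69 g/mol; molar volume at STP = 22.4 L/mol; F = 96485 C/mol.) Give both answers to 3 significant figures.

0.803 g Ni; 0.307 L Cl₂

Q = 0.775 × 3408 = 2641 C; n(e⁻) = 2641 / 96485 = 0.02737 mol
Cathode: Ni²⁺ + 2e⁻ → Ni → n(Ni) = 0.02737/2 = 0.01369 mol → 0.803 g
Anode: 2Cl⁻ → Cl₂ + 2e⁻ → n(Cl₂) = 0.02737/2 = 0.01369 mol → 0.307 L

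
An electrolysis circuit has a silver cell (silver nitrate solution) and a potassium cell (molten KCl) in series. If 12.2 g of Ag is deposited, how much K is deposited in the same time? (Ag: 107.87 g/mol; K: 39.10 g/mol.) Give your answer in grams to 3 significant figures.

n(Ag) = 12.2 / 107.87 = 0.1131 mol
Ag⁺ + e⁻ → Ag, so n(e⁻) = 0.1131 mol
In series, the same 0.1131 mol of electrons flows through the second cell.
K⁺ + e⁻ → K, so n(K) = 0.1131 mol
m(K) = 0.1131 × 39.10 = 4.42 g

4.42 g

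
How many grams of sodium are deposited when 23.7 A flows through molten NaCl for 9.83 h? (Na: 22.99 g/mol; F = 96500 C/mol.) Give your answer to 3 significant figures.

Q = It = 23.7 × 35388 = 8.387×10^5 C
Moles of electrons = 8.387×10^5 / 96500 = 8.691 mol
Na⁺ + e⁻ → Na, so n(Na) = 8.691 mol
m = 8.691 × 22.99 = 200 g

200 g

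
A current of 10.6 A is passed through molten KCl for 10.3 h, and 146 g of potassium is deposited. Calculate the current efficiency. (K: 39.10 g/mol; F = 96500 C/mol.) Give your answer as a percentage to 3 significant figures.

91.7%

Q = 10.6 × 37080 = 3.930×10^5 C
n(e⁻) = 3.930×10^5 / 96500 = 4.073 mol
K⁺ + e⁻ → K, so theoretical n(K) = 4.073 mol → 159.3 g
Efficiency = 146 / 159.3 = 0.9165 = 91.7%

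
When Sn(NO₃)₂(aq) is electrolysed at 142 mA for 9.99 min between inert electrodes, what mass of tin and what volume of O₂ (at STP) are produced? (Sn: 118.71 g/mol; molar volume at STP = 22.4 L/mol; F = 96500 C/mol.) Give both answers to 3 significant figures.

0.0524 g Sn; 0.00494 L O₂

Q = 0.142 × 599.4 = 85.11 C; n(e⁻) = 85.11 / 96500 = 8.820×10^-4 mol
Cathode: Sn²⁺ + 2e⁻ → Sn → n(Sn) = 8.820×10^-4/2 = 4.410×10^-4 mol → 0.0524 g
Anode: 2H₂O → O₂ + 4H⁺ + 4e⁻ → n(O₂) = 8.820×10^-4/4 = 2.205×10^-4 mol → 0.00494 L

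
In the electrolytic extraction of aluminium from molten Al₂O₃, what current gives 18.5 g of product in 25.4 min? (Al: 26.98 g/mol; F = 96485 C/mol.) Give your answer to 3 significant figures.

n(Al) = 18.5 / 26.98 = 0.6857 mol
Al³⁺ + 3e⁻ → Al, so n(e⁻) = 3 × 0.6857 = 2.057 mol
Q = 2.057 × 96485 = 1.985×10^5 C
I = Q / t = 1.985×10^5 / 1524 s = 130 A

130 A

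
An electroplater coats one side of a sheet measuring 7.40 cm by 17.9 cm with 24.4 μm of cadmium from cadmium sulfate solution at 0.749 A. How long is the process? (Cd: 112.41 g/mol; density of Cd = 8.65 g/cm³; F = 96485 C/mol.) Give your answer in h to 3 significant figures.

1.78 h

Plated area = 7.40 × 17.9 = 132.5 cm²
Volume = 132.5 × 24.4×10⁻⁴ cm = 0.3233 cm³
m(Cd) = 0.3233 × 8.65 = 2.797 g
n(Cd) = 2.797 / 112.41 = 0.02488 mol; n(e⁻) = 2 × 0.02488 = 0.04976 mol
Q = 0.04976 × 96485 = 4801 C
t = 4801 / 0.749 = 6410 s = 1.78 h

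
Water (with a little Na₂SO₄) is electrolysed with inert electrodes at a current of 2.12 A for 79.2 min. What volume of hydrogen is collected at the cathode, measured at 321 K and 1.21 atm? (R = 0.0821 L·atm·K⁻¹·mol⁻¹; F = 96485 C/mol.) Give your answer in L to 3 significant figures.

Q = It = 2.12 × 4752 = 10070 C
Moles of electrons = 10070 / 96485 = 0.1044 mol
2H⁺ + 2e⁻ → H₂, so n(H₂) = 0.1044 / 2 = 0.05220 mol
V = nRT/P = 0.05220 × 0.0821 × 321 / 1.21 = 1.137 L

1.14 L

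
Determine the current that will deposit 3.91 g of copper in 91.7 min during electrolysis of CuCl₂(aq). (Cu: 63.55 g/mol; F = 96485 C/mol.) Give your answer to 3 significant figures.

2.16 A

n(Cu) = 3.91 / 63.55 = 0.06153 mol
Cu²⁺ + 2e⁻ → Cu, so n(e⁻) = 2 × 0.06153 = 0.1231 mol
Q = 0.1231 × 96485 = 11880 C
I = Q / t = 11880 / 5502 s = 2.16 A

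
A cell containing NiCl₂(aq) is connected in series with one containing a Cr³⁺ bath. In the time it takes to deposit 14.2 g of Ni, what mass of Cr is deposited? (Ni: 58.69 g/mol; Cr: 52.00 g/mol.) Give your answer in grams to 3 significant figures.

8.39 g

n(Ni) = 14.2 / 58.69 = 0.2419 mol
Ni²⁺ + 2e⁻ → Ni, so n(e⁻) = 2 × 0.2419 = 0.4838 mol
Since the cells are in series, n(e⁻) in the Cr cell is also 0.4838 mol.
Cr³⁺ + 3e⁻ → Cr, so n(Cr) = 0.4838 / 3 = 0.1613 mol
m(Cr) = 0.1613 × 52.00 = 8.39 g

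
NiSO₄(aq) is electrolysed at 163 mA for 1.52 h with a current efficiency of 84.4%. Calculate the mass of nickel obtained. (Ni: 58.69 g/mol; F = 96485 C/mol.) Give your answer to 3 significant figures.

Q = 0.163 × 5472 = 891.9 C
n(e⁻) = 891.9 / 96485 = 0.009244 mol
Ni²⁺ + 2e⁻ → Ni, so theoretical m(Ni) = 0.004622 × 58.69 = 0.2713 g
Actual mass = 84.4% × 0.2713 = 0.229 g

0.229 g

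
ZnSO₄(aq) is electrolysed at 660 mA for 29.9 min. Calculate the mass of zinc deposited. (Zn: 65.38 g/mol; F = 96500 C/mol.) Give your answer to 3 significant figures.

0.401 g

Charge passed = 0.660 × 1794 = 1184 C
n(e⁻) = Q/F = 1184/96500 = 0.01227 mol
Zn²⁺ + 2e⁻ → Zn, so n(Zn) = 0.01227 / 2 = 0.006135 mol
m = 0.006135 × 65.38 = 0.401 g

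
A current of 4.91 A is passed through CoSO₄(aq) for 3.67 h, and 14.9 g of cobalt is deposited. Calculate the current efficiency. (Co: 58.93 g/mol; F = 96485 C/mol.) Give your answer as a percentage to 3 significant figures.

75.2%

Q = 4.91 × 13212 = 64870 C
n(e⁻) = 64870 / 96485 = 0.6723 mol
Co²⁺ + 2e⁻ → Co, so theoretical n(Co) = 0.3362 mol → 19.81 g
Efficiency = 14.9 / 19.81 = 0.7521 = 75.2%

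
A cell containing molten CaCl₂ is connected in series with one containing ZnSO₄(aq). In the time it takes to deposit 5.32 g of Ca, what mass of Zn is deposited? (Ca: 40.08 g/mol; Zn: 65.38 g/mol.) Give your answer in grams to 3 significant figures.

8.68 g

n(Ca) = 5.32 / 40.08 = 0.1327 mol
Ca²⁺ + 2e⁻ → Ca, so n(e⁻) = 2 × 0.1327 = 0.2654 mol
The cells are in series, so the same charge (and hence the same n(e⁻) = 0.2654 mol) passes through both.
Zn²⁺ + 2e⁻ → Zn, so n(Zn) = 0.2654 / 2 = 0.1327 mol
m(Zn) = 0.1327 × 65.38 = 8.68 g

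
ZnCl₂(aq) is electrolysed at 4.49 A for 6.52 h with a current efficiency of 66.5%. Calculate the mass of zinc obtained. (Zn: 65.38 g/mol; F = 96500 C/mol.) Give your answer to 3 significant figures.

Q = 4.49 × 23472 = 1.054×10^5 C
n(e⁻) = 1.054×10^5 / 96500 = 1.092 mol
Zn²⁺ + 2e⁻ → Zn, so theoretical m(Zn) = 0.5460 × 65.38 = 35.70 g
Actual mass = 66.5% × 35.70 = 23.7 g

23.7 g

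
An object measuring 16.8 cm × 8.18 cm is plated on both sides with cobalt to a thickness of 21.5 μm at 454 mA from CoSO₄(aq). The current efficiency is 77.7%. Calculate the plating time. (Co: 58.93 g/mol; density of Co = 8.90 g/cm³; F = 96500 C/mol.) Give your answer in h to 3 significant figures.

13.6 h

Plated area = 2 × 16.8 × 8.18 = 274.8 cm²
Volume = 274.8 × 21.5×10⁻⁴ cm = 0.5908 cm³
m(Co) = 0.5908 × 8.90 = 5.258 g
n(Co) = 5.258 / 58.93 = 0.08922 mol; n(e⁻) = 2 × 0.08922 = 0.1784 mol
Q = 0.1784 × 96500 / 0.777 = 22160 C
t = 22160 / 0.454 = 48810 s = 13.6 h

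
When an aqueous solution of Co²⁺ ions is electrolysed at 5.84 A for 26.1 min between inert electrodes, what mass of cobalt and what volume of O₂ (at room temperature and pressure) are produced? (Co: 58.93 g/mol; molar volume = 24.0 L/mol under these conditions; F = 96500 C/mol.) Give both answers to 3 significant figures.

2.79 g Co; 0.569 L O₂

Q = 5.84 × 1566 = 9145 C; n(e⁻) = 9145 / 96500 = 0.09477 mol
Cathode: Co²⁺ + 2e⁻ → Co → n(Co) = 0.09477/2 = 0.04739 mol → 2.79 g
Anode: 2H₂O → O₂ + 4H⁺ + 4e⁻ → n(O₂) = 0.09477/4 = 0.02369 mol → 0.569 L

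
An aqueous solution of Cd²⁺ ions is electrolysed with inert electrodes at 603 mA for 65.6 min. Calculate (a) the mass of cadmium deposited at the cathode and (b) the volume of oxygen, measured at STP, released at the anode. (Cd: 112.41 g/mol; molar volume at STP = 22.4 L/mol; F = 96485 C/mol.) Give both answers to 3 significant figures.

Q = 0.603 × 3936 = 2373 C; n(e⁻) = 2373 / 96485 = 0.02459 mol
Cathode: Cd²⁺ + 2e⁻ → Cd → n(Cd) = 0.02459/2 = 0.01230 mol → 1.38 g
Anode: 2H₂O → O₂ + 4H⁺ + 4e⁻ → n(O₂) = 0.02459/4 = 0.006148 mol → 0.138 L

1.38 g Cd; 0.138 L O₂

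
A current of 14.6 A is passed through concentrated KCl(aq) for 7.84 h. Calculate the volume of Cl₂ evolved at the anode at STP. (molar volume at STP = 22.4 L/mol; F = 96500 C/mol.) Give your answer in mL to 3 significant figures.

47800 mL

Q = 14.6 A × 28224 s = 4.121×10^5 C
Moles of electrons = 4.121×10^5 / 96500 = 4.270 mol
2Cl⁻ → Cl₂ + 2e⁻, so n(Cl₂) = 4.270 / 2 = 2.135 mol
V = 2.135 × 22.4 = 47.82 L
= 47800 mL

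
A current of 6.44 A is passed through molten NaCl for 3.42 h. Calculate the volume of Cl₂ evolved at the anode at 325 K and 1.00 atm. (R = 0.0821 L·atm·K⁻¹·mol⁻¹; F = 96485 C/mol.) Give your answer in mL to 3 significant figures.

Q = It = 6.44 × 12312 = 79290 C
Moles of electrons = 79290 / 96485 = 0.8218 mol
2Cl⁻ → Cl₂ + 2e⁻, so n(Cl₂) = 0.8218 / 2 = 0.4109 mol
V = nRT/P = 0.4109 × 0.0821 × 325 / 1.00 = 10.96 L
= 11000 mL

11000 mL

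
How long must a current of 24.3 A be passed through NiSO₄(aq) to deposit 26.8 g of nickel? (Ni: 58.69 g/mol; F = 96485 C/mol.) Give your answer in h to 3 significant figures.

n(Ni) = 26.8 / 58.69 = 0.4566 mol
Ni²⁺ + 2e⁻ → Ni, so n(e⁻) = 2 × 0.4566 = 0.9132 mol
Q = 0.9132 × 96485 = 88110 C
t = Q / I = 88110 / 24.3 = 3626 s = 1.01 h

1.01 h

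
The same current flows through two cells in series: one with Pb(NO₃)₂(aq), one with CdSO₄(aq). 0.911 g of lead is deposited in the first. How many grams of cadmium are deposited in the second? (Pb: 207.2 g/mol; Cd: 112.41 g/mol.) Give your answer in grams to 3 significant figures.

0.494 g

n(Pb) = 0.911 / 207.2 = 0.004397 mol
Pb²⁺ + 2e⁻ → Pb, so n(e⁻) = 2 × 0.004397 = 0.008794 mol
The cells are in series, so the same charge (and hence the same n(e⁻) = 0.008794 mol) passes through both.
Cd²⁺ + 2e⁻ → Cd, so n(Cd) = 0.008794 / 2 = 0.004397 mol
m(Cd) = 0.004397 × 112.41 = 0.494 g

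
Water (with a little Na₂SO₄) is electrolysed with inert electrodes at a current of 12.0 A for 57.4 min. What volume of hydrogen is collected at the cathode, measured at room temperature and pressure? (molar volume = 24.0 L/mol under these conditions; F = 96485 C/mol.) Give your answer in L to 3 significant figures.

5.14 L

Charge passed = 12.0 × 3444 = 41330 C
n(e⁻) = Q/F = 41330/96485 = 0.4284 mol
2H⁺ + 2e⁻ → H₂, so n(H₂) = 0.4284 / 2 = 0.2142 mol
V = 0.2142 × 24.0 = 5.141 L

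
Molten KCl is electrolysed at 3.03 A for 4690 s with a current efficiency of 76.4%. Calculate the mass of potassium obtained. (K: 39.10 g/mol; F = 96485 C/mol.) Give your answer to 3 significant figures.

Q = 3.03 × 4690 = 14210 C
n(e⁻) = 14210 / 96485 = 0.1473 mol
K⁺ + e⁻ → K, so theoretical m(K) = 0.1473 × 39.10 = 5.759 g
Actual mass = 76.4% × 5.759 = 4.40 g

4.40 g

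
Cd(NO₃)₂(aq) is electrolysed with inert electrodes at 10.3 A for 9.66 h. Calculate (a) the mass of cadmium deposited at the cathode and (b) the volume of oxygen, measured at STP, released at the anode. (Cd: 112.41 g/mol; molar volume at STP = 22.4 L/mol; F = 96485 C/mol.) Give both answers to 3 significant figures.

209 g Cd; 20.8 L O₂

Q = 10.3 × 34776 = 3.582×10^5 C; n(e⁻) = 3.582×10^5 / 96485 = 3.712 mol
Cathode: Cd²⁺ + 2e⁻ → Cd → n(Cd) = 3.712/2 = 1.856 mol → 209 g
Anode: 2H₂O → O₂ + 4H⁺ + 4e⁻ → n(O₂) = 3.712/4 = 0.9280 mol → 20.8 L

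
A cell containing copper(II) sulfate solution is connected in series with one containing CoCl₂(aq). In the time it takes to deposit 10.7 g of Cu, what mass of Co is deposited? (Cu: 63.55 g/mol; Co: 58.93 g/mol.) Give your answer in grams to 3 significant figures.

9.92 g

n(Cu) = 10.7 / 63.55 = 0.1684 mol
Cu²⁺ + 2e⁻ → Cu, so n(e⁻) = 2 × 0.1684 = 0.3368 mol
Since the cells are in series, n(e⁻) in the Co cell is also 0.3368 mol.
Co²⁺ + 2e⁻ → Co, so n(Co) = 0.3368 / 2 = 0.1684 mol
m(Co) = 0.1684 × 58.93 = 9.92 g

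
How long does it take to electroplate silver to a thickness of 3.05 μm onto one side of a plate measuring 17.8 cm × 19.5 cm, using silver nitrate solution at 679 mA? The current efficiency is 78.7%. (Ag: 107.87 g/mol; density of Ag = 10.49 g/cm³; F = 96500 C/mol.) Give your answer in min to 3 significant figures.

Plated area = 17.8 × 19.5 = 347.1 cm²
Volume = 347.1 × 3.05×10⁻⁴ cm = 0.1059 cm³
m(Ag) = 0.1059 × 10.49 = 1.111 g
n(Ag) = 1.111 / 107.87 = 0.01030 mol; n(e⁻) = 0.01030 mol
Q = 0.01030 × 96500 / 0.787 = 1263 C
t = 1263 / 0.679 = 1860 s = 31.0 min

31.0 min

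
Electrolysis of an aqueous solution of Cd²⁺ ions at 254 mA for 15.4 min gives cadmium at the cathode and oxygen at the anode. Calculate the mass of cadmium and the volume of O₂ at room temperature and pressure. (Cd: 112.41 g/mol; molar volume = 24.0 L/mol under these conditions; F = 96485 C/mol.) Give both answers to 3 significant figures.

0.137 g Cd; 0.0146 L O₂

Q = 0.254 × 924 = 234.7 C; n(e⁻) = 234.7 / 96485 = 0.002433 mol
Cathode: Cd²⁺ + 2e⁻ → Cd → n(Cd) = 0.002433/2 = 0.001217 mol → 0.137 g
Anode: 2H₂O → O₂ + 4H⁺ + 4e⁻ → n(O₂) = 0.002433/4 = 6.083×10^-4 mol → 0.0146 L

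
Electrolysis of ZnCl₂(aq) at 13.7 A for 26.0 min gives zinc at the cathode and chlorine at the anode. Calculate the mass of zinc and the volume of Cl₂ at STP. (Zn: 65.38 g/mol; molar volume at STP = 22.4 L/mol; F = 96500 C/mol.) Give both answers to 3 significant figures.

7.24 g Zn; 2.48 L Cl₂

Q = 13.7 × 1560 = 21370 C; n(e⁻) = 21370 / 96500 = 0.2215 mol
Cathode: Zn²⁺ + 2e⁻ → Zn → n(Zn) = 0.2215/2 = 0.1108 mol → 7.24 g
Anode: 2Cl⁻ → Cl₂ + 2e⁻ → n(Cl₂) = 0.2215/2 = 0.1108 mol → 2.48 L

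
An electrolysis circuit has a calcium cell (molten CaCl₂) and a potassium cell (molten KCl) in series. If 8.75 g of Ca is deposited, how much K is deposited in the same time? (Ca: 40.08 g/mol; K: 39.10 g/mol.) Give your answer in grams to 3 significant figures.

n(Ca) = 8.75 / 40.08 = 0.2183 mol
Ca²⁺ + 2e⁻ → Ca, so n(e⁻) = 2 × 0.2183 = 0.4366 mol
Since the cells are in series, n(e⁻) in the K cell is also 0.4366 mol.
K⁺ + e⁻ → K, so n(K) = 0.4366 mol
m(K) = 0.4366 × 39.10 = 17.1 g

17.1 g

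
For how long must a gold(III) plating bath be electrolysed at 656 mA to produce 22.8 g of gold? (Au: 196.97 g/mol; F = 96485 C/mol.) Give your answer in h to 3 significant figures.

14.2 h

n(Au) = 22.8 / 196.97 = 0.1158 mol
Au³⁺ + 3e⁻ → Au, so n(e⁻) = 3 × 0.1158 = 0.3474 mol
Q = 0.3474 × 96485 = 33520 C
t = Q / I = 33520 / 0.656 = 51100 s = 14.2 h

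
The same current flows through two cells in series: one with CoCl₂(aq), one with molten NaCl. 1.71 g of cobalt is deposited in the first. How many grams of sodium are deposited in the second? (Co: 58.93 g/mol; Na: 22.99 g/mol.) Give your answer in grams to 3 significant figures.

1.33 g

n(Co) = 1.71 / 58.93 = 0.02902 mol
Co²⁺ + 2e⁻ → Co, so n(e⁻) = 2 × 0.02902 = 0.05804 mol
Since the cells are in series, n(e⁻) in the Na cell is also 0.05804 mol.
Na⁺ + e⁻ → Na, so n(Na) = 0.05804 mol
m(Na) = 0.05804 × 22.99 = 1.33 g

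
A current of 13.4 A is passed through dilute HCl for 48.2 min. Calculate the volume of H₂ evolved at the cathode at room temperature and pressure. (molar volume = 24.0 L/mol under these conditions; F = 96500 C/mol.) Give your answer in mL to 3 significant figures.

4820 mL

Q = 13.4 A × 2892 s = 38750 C
Moles of electrons = 38750 / 96500 = 0.4016 mol
2H⁺ + 2e⁻ → H₂, so n(H₂) = 0.4016 / 2 = 0.2008 mol
V = 0.2008 × 24.0 = 4.819 L
= 4820 mL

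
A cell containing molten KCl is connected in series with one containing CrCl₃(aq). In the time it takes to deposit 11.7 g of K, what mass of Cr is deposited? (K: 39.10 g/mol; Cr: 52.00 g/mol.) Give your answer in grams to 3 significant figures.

n(K) = 11.7 / 39.10 = 0.2992 mol
K⁺ + e⁻ → K, so n(e⁻) = 0.2992 mol
The cells are in series, so the same charge (and hence the same n(e⁻) = 0.2992 mol) passes through both.
Cr³⁺ + 3e⁻ → Cr, so n(Cr) = 0.2992 / 3 = 0.09973 mol
m(Cr) = 0.09973 × 52.00 = 5.19 g

5.19 g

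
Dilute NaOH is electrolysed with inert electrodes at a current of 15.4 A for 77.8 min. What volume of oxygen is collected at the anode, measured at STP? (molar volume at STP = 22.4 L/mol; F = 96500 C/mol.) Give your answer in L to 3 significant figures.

Charge passed = 15.4 × 4668 = 71890 C
n(e⁻) = 71890 / 96500 = 0.7450 mol
2H₂O → O₂ + 4H⁺ + 4e⁻, so n(O₂) = 0.7450 / 4 = 0.1863 mol
V = 0.1863 × 22.4 = 4.173 L

4.17 L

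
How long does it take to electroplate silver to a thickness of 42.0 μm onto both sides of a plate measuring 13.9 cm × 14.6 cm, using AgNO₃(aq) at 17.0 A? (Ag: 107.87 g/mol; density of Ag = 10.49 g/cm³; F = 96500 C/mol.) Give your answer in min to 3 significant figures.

Plated area = 2 × 13.9 × 14.6 = 405.9 cm²
Volume = 405.9 × 42.0×10⁻⁴ cm = 1.705 cm³
m(Ag) = 1.705 × 10.49 = 17.89 g
n(Ag) = 17.89 / 107.87 = 0.1658 mol; n(e⁻) = 0.1658 mol
Q = 0.1658 × 96500 = 16000 C
t = 16000 / 17.0 = 941.2 s = 15.7 min

15.7 min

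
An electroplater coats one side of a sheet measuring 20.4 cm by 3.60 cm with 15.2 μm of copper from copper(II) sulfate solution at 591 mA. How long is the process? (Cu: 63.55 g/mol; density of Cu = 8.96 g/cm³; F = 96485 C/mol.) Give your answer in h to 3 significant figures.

Plated area = 20.4 × 3.60 = 73.44 cm²
Volume = 73.44 × 15.2×10⁻⁴ cm = 0.1116 cm³
m(Cu) = 0.1116 × 8.96 = 0.9999 g
n(Cu) = 0.9999 / 63.55 = 0.01573 mol; n(e⁻) = 2 × 0.01573 = 0.03146 mol
Q = 0.03146 × 96485 = 3035 C
t = 3035 / 0.591 = 5135 s = 1.43 h

1.43 h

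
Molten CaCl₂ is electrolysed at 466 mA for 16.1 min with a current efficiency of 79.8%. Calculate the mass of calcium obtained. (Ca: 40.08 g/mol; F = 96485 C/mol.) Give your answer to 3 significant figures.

Q = 0.466 × 966 = 450.2 C
n(e⁻) = 450.2 / 96485 = 0.004666 mol
Ca²⁺ + 2e⁻ → Ca, so theoretical m(Ca) = 0.002333 × 40.08 = 0.09351 g
Actual mass = 79.8% × 0.09351 = 0.0746 g

0.0746 g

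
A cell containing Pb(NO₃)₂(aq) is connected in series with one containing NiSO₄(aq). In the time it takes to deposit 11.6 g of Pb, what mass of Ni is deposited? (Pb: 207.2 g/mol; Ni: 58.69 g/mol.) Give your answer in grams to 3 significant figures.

3.29 g

n(Pb) = 11.6 / 207.2 = 0.05598 mol
Pb²⁺ + 2e⁻ → Pb, so n(e⁻) = 2 × 0.05598 = 0.1120 mol
The cells are in series, so the same charge (and hence the same n(e⁻) = 0.1120 mol) passes through both.
Ni²⁺ + 2e⁻ → Ni, so n(Ni) = 0.1120 / 2 = 0.05600 mol
m(Ni) = 0.05600 × 58.69 = 3.29 g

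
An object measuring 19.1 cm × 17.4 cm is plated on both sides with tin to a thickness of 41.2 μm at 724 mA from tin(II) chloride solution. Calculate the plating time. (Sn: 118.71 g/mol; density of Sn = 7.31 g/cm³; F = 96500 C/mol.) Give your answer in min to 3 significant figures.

749 min

Plated area = 2 × 19.1 × 17.4 = 664.7 cm²
Volume = 664.7 × 41.2×10⁻⁴ cm = 2.739 cm³
m(Sn) = 2.739 × 7.31 = 20.02 g
n(Sn) = 20.02 / 118.71 = 0.1686 mol; n(e⁻) = 2 × 0.1686 = 0.3372 mol
Q = 0.3372 × 96500 = 32540 C
t = 32540 / 0.724 = 44940 s = 749 min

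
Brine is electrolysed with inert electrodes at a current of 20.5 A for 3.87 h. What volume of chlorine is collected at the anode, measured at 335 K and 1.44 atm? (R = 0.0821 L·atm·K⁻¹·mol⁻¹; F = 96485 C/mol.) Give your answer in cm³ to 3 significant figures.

Q = 20.5 A × 13932 s = 2.856×10^5 C
Moles of electrons = 2.856×10^5 / 96485 = 2.960 mol
2Cl⁻ → Cl₂ + 2e⁻, so n(Cl₂) = 2.960 / 2 = 1.480 mol
V = nRT/P = 1.480 × 0.0821 × 335 / 1.44 = 28.27 L
= 28300 cm³

28300 cm³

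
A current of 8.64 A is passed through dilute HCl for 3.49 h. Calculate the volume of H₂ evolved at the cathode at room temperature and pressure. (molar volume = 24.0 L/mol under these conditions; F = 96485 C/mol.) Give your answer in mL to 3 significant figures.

Q = 8.64 A × 12564 s = 1.086×10^5 C
Moles of electrons = 1.086×10^5 / 96485 = 1.126 mol
2H⁺ + 2e⁻ → H₂, so n(H₂) = 1.126 / 2 = 0.5630 mol
V = 0.5630 × 24.0 = 13.51 L
= 13500 mL

13500 mL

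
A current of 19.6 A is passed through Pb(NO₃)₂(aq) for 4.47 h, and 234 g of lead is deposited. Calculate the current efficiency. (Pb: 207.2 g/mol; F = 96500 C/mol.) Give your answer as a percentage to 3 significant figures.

Q = 19.6 × 16092 = 3.154×10^5 C
n(e⁻) = 3.154×10^5 / 96500 = 3.268 mol
Pb²⁺ + 2e⁻ → Pb, so theoretical n(Pb) = 1.634 mol → 338.6 g
Efficiency = 234 / 338.6 = 0.6911 = 69.1%

69.1%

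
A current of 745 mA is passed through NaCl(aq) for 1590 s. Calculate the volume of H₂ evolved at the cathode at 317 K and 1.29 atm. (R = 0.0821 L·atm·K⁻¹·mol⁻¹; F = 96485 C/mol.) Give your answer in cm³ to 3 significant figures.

Q = 0.745 A × 1590 s = 1185 C
n(e⁻) = 1185 / 96485 = 0.01228 mol
2H⁺ + 2e⁻ → H₂, so n(H₂) = 0.01228 / 2 = 0.006140 mol
V = nRT/P = 0.006140 × 0.0821 × 317 / 1.29 = 0.1239 L
= 124 cm³

124 cm³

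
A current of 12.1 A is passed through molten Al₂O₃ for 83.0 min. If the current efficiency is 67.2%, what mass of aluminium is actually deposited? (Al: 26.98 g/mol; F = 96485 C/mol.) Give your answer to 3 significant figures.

3.77 g

Q = 12.1 × 4980 = 60260 C
n(e⁻) = 60260 / 96485 = 0.6246 mol
Al³⁺ + 3e⁻ → Al, so theoretical m(Al) = 0.2082 × 26.98 = 5.617 g
Actual mass = 67.2% × 5.617 = 3.77 g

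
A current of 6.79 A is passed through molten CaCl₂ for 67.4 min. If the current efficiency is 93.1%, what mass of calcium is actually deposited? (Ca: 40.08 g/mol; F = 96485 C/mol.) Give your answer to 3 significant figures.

5.31 g

Q = 6.79 × 4044 = 27460 C
n(e⁻) = 27460 / 96485 = 0.2846 mol
Ca²⁺ + 2e⁻ → Ca, so theoretical m(Ca) = 0.1423 × 40.08 = 5.703 g
Actual mass = 93.1% × 5.703 = 5.31 g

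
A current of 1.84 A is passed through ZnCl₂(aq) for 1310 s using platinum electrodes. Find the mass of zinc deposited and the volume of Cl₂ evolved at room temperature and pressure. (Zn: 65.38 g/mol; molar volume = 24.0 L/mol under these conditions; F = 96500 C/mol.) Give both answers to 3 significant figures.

Q = 1.84 × 1310 = 2410 C; n(e⁻) = 2410 / 96500 = 0.02497 mol
Cathode: Zn²⁺ + 2e⁻ → Zn → n(Zn) = 0.02497/2 = 0.01249 mol → 0.817 g
Anode: 2Cl⁻ → Cl₂ + 2e⁻ → n(Cl₂) = 0.02497/2 = 0.01249 mol → 0.300 L

0.817 g Zn; 0.300 L Cl₂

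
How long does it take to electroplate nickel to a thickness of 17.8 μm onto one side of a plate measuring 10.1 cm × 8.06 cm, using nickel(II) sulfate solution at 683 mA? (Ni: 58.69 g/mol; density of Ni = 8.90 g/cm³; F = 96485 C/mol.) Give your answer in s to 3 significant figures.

6210 s

Plated area = 10.1 × 8.06 = 81.41 cm²
Volume = 81.41 × 17.8×10⁻⁴ cm = 0.1449 cm³
m(Ni) = 0.1449 × 8.90 = 1.290 g
n(Ni) = 1.290 / 58.69 = 0.02198 mol; n(e⁻) = 2 × 0.02198 = 0.04396 mol
Q = 0.04396 × 96485 = 4241 C
t = 4241 / 0.683 = 6209 s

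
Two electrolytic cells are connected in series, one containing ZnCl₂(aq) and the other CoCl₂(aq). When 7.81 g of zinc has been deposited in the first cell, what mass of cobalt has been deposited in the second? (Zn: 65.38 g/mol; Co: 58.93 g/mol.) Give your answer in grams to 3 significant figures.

7.04 g

n(Zn) = 7.81 / 65.38 = 0.1195 mol
Zn²⁺ + 2e⁻ → Zn, so n(e⁻) = 2 × 0.1195 = 0.2390 mol
The cells are in series, so the same charge (and hence the same n(e⁻) = 0.2390 mol) passes through both.
Co²⁺ + 2e⁻ → Co, so n(Co) = 0.2390 / 2 = 0.1195 mol
m(Co) = 0.1195 × 58.93 = 7.04 g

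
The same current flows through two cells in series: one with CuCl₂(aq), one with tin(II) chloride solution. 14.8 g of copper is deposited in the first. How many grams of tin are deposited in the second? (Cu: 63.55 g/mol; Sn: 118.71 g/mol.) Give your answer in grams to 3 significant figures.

n(Cu) = 14.8 / 63.55 = 0.2329 mol
Cu²⁺ + 2e⁻ → Cu, so n(e⁻) = 2 × 0.2329 = 0.4658 mol
Since the cells are in series, n(e⁻) in the Sn cell is also 0.4658 mol.
Sn²⁺ + 2e⁻ → Sn, so n(Sn) = 0.4658 / 2 = 0.2329 mol
m(Sn) = 0.2329 × 118.71 = 27.6 g

27.6 g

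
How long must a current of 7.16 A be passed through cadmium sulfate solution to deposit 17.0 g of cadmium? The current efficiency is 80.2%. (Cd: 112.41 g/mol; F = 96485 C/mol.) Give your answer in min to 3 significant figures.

n(Cd) = 17.0 / 112.41 = 0.1512 mol
Cd²⁺ + 2e⁻ → Cd, so n(e⁻) = 2 × 0.1512 = 0.3024 mol
Q = 0.3024 × 96485 / 0.802 = 36380 C
t = Q / I = 36380 / 7.16 = 5081 s = 84.7 min

84.7 min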